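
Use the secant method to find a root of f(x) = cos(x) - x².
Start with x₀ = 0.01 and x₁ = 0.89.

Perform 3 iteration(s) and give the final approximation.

f(x) = cos(x) - x²
x₀ = 0.01, x₁ = 0.89

Secant formula: x_{n+1} = x_n - f(x_n)(x_n - x_{n-1})/(f(x_n) - f(x_{n-1}))

Iteration 1:
  f(0.010000) = 0.999850
  f(0.890000) = -0.162688
  x_2 = 0.890000 - (-0.162688)×(0.890000 - 0.010000)/(-0.162688 - 0.999850)
       = 0.766851
Iteration 2:
  f(0.890000) = -0.162688
  f(0.766851) = 0.132039
  x_3 = 0.766851 - 0.132039×(0.766851 - 0.890000)/(0.132039 - (-0.162688))
       = 0.822022
Iteration 3:
  f(0.766851) = 0.132039
  f(0.822022) = 0.005021
  x_4 = 0.822022 - 0.005021×(0.822022 - 0.766851)/(0.005021 - 0.132039)
       = 0.824203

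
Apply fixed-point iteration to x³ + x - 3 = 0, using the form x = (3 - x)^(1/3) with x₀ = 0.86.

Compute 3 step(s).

Equation: x³ + x - 3 = 0
Fixed-point form: x = (3 - x)^(1/3)
x₀ = 0.86

x_1 = g(0.860000) = 1.288659
x_2 = g(1.288659) = 1.196131
x_3 = g(1.196131) = 1.217311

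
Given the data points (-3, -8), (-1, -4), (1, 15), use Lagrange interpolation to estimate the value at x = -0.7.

Lagrange interpolation formula:
P(x) = Σ yᵢ × Lᵢ(x)
where Lᵢ(x) = Π_{j≠i} (x - xⱼ)/(xᵢ - xⱼ)

L_0(-0.7) = (-0.7 - (-1))/(-3 - (-1)) × (-0.7 - 1)/(-3 - 1) = -0.063750
L_1(-0.7) = (-0.7 - (-3))/(-1 - (-3)) × (-0.7 - 1)/(-1 - 1) = 0.977500
L_2(-0.7) = (-0.7 - (-3))/(1 - (-3)) × (-0.7 - (-1))/(1 - (-1)) = 0.086250

P(-0.7) = (-8)×L_0(-0.7) + (-4)×L_1(-0.7) + 15×L_2(-0.7)
P(-0.7) = -2.106250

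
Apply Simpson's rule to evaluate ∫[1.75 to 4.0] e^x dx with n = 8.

f(x) = e^x
a = 1.75, b = 4.0, n = 8
h = (b - a)/n = 0.281250

Simpson's rule: (h/3)[f(x₀) + 4f(x₁) + 2f(x₂) + ... + f(xₙ)]

x_0 = 1.7500, f(x_0) = 5.754603, coefficient = 1
x_1 = 2.0312, f(x_1) = 7.623610, coefficient = 4
x_2 = 2.3125, f(x_2) = 10.099642, coefficient = 2
x_3 = 2.5938, f(x_3) = 13.379852, coefficient = 4
x_4 = 2.8750, f(x_4) = 17.725424, coefficient = 2
x_5 = 3.1562, f(x_5) = 23.482372, coefficient = 4
x_6 = 3.4375, f(x_6) = 31.109088, coefficient = 2
x_7 = 3.7188, f(x_7) = 41.212846, coefficient = 4
x_8 = 4.0000, f(x_8) = 54.598150, coefficient = 1

I ≈ (0.281250/3) × 521.015780 = 48.845229
Exact value: 48.843547
Error: 0.001682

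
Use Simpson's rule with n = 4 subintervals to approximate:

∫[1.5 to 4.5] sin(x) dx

f(x) = sin(x)
a = 1.5, b = 4.5, n = 4
h = (b - a)/n = 0.750000

Simpson's rule: (h/3)[f(x₀) + 4f(x₁) + 2f(x₂) + ... + f(xₙ)]

x_0 = 1.5000, f(x_0) = 0.997495, coefficient = 1
x_1 = 2.2500, f(x_1) = 0.778073, coefficient = 4
x_2 = 3.0000, f(x_2) = 0.141120, coefficient = 2
x_3 = 3.7500, f(x_3) = -0.571561, coefficient = 4
x_4 = 4.5000, f(x_4) = -0.977530, coefficient = 1

I ≈ (0.750000/3) × 1.128252 = 0.282063
Exact value: 0.281533
Error: 0.000530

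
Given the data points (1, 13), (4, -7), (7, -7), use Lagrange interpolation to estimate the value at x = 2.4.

Lagrange interpolation formula:
P(x) = Σ yᵢ × Lᵢ(x)
where Lᵢ(x) = Π_{j≠i} (x - xⱼ)/(xᵢ - xⱼ)

L_0(2.4) = (2.4 - 4)/(1 - 4) × (2.4 - 7)/(1 - 7) = 0.408889
L_1(2.4) = (2.4 - 1)/(4 - 1) × (2.4 - 7)/(4 - 7) = 0.715556
L_2(2.4) = (2.4 - 1)/(7 - 1) × (2.4 - 4)/(7 - 4) = -0.124444

P(2.4) = 13×L_0(2.4) + (-7)×L_1(2.4) + (-7)×L_2(2.4)
P(2.4) = 1.177778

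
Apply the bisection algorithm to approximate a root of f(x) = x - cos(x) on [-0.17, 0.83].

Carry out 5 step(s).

f(x) = x - cos(x)
Initial interval: [-0.17, 0.83]

Iteration 1:
  c_1 = (-0.170000 + 0.830000)/2 = 0.330000
  f(c_1) = f(0.330000) = -0.616042
  f(a) × f(c) ≥ 0, new interval: [0.330000, 0.830000]
Iteration 2:
  c_2 = (0.330000 + 0.830000)/2 = 0.580000
  f(c_2) = f(0.580000) = -0.256463
  f(a) × f(c) ≥ 0, new interval: [0.580000, 0.830000]
Iteration 3:
  c_3 = (0.580000 + 0.830000)/2 = 0.705000
  f(c_3) = f(0.705000) = -0.056612
  f(a) × f(c) ≥ 0, new interval: [0.705000, 0.830000]
Iteration 4:
  c_4 = (0.705000 + 0.830000)/2 = 0.767500
  f(c_4) = f(0.767500) = 0.047851
  f(a) × f(c) < 0, new interval: [0.705000, 0.767500]
Iteration 5:
  c_5 = (0.705000 + 0.767500)/2 = 0.736250
  f(c_5) = f(0.736250) = -0.004742
  f(a) × f(c) ≥ 0, new interval: [0.736250, 0.767500]

After 5 iteration(s), the approximation is c_5 = 0.736250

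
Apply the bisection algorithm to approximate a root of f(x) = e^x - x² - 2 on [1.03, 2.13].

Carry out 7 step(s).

f(x) = e^x - x² - 2
Initial interval: [1.03, 2.13]

Iteration 1:
  c_1 = (1.030000 + 2.130000)/2 = 1.580000
  f(c_1) = f(1.580000) = 0.358556
  f(a) × f(c) < 0, new interval: [1.030000, 1.580000]
Iteration 2:
  c_2 = (1.030000 + 1.580000)/2 = 1.305000
  f(c_2) = f(1.305000) = -0.015336
  f(a) × f(c) ≥ 0, new interval: [1.305000, 1.580000]
Iteration 3:
  c_3 = (1.305000 + 1.580000)/2 = 1.442500
  f(c_3) = f(1.442500) = 0.150455
  f(a) × f(c) < 0, new interval: [1.305000, 1.442500]
Iteration 4:
  c_4 = (1.305000 + 1.442500)/2 = 1.373750
  f(c_4) = f(1.373750) = 0.062947
  f(a) × f(c) < 0, new interval: [1.305000, 1.373750]
Iteration 5:
  c_5 = (1.305000 + 1.373750)/2 = 1.339375
  f(c_5) = f(1.339375) = 0.022732
  f(a) × f(c) < 0, new interval: [1.305000, 1.339375]
Iteration 6:
  c_6 = (1.305000 + 1.339375)/2 = 1.322188
  f(c_6) = f(1.322188) = 0.003439
  f(a) × f(c) < 0, new interval: [1.305000, 1.322188]
Iteration 7:
  c_7 = (1.305000 + 1.322188)/2 = 1.313594
  f(c_7) = f(1.313594) = -0.006012
  f(a) × f(c) ≥ 0, new interval: [1.313594, 1.322188]

After 7 iteration(s), the approximation is c_7 = 1.313594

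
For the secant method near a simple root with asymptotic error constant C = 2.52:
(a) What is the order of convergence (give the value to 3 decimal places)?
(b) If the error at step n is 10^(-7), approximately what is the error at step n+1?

(a) Secant method has superlinear convergence with order φ = (1+√5)/2 ≈ 1.618.
    This means |e_{n+1}| ≈ C|e_n|^1.618.

(b) With |e_n| = 10^(-7) and C = 2.52:
    |e_{n+1}| ≈ 2.52 × (10^(-7))^1.618 = 2.52 × 10^(-11.33)

(a) ≈ 1.618 (golden ratio); (b) |e_{n+1}| ≈ 1.189e-11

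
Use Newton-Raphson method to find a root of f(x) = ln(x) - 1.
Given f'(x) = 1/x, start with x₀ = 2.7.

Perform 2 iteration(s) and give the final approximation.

f(x) = ln(x) - 1
f'(x) = 1/x
x₀ = 2.7

Newton-Raphson formula: x_{n+1} = x_n - f(x_n)/f'(x_n)

Iteration 1:
  f(2.700000) = -0.006748
  f'(2.700000) = 0.370370
  x_1 = 2.700000 - (-0.006748)/0.370370 = 2.718220
Iteration 2:
  f(2.718220) = -0.000023
  f'(2.718220) = 0.367888
  x_2 = 2.718220 - (-0.000023)/0.367888 = 2.718282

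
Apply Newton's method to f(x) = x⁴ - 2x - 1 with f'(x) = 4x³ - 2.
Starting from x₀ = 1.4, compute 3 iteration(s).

f(x) = x⁴ - 2x - 1
f'(x) = 4x³ - 2
x₀ = 1.4

Newton-Raphson formula: x_{n+1} = x_n - f(x_n)/f'(x_n)

Iteration 1:
  f(1.400000) = 0.041600
  f'(1.400000) = 8.976000
  x_1 = 1.400000 - 0.041600/8.976000 = 1.395365
Iteration 2:
  f(1.395365) = 0.000252
  f'(1.395365) = 8.867355
  x_2 = 1.395365 - 0.000252/8.867355 = 1.395337
Iteration 3:
  f(1.395337) = 0.000000
  f'(1.395337) = 8.866691
  x_3 = 1.395337 - 0.000000/8.866691 = 1.395337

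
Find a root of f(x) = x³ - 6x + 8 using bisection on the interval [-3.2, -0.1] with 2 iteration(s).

f(x) = x³ - 6x + 8
Initial interval: [-3.2, -0.1]

Iteration 1:
  c_1 = (-3.200000 + (-0.100000))/2 = -1.650000
  f(c_1) = f(-1.650000) = 13.407875
  f(a) × f(c) < 0, new interval: [-3.200000, -1.650000]
Iteration 2:
  c_2 = (-3.200000 + (-1.650000))/2 = -2.425000
  f(c_2) = f(-2.425000) = 8.289484
  f(a) × f(c) < 0, new interval: [-3.200000, -2.425000]

After 2 iteration(s), the approximation is c_2 = -2.425000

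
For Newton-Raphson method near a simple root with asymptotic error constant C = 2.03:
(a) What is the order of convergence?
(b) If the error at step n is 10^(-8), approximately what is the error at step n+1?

(a) Newton-Raphson has quadratic (order 2) convergence near simple roots.
    This means |e_{n+1}| ≈ C|e_n|².

(b) With |e_n| = 10^(-8) and C = 2.03:
    |e_{n+1}| ≈ 2.03 × (10^(-8))² = 2.03 × 10^(-16)

(a) 2 (quadratic); (b) |e_{n+1}| ≈ 2.030e-16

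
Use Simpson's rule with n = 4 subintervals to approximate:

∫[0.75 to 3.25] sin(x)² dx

f(x) = sin(x)²
a = 0.75, b = 3.25, n = 4
h = (b - a)/n = 0.625000

Simpson's rule: (h/3)[f(x₀) + 4f(x₁) + 2f(x₂) + ... + f(xₙ)]

x_0 = 0.7500, f(x_0) = 0.464631, coefficient = 1
x_1 = 1.3750, f(x_1) = 0.962151, coefficient = 4
x_2 = 2.0000, f(x_2) = 0.826822, coefficient = 2
x_3 = 2.6250, f(x_3) = 0.243957, coefficient = 4
x_4 = 3.2500, f(x_4) = 0.011706, coefficient = 1

I ≈ (0.625000/3) × 6.954415 = 1.448836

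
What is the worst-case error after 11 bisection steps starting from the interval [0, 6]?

Bisection error bound: |error| ≤ (b-a)/2^n
|error| ≤ (6 - 0)/2^11 = 6/2^11
|error| ≤ 0.0029296875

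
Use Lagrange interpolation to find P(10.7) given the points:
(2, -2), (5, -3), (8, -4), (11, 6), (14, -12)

Lagrange interpolation formula:
P(x) = Σ yᵢ × Lᵢ(x)
where Lᵢ(x) = Π_{j≠i} (x - xⱼ)/(xᵢ - xⱼ)

L_0(10.7) = (10.7 - 5)/(2 - 5) × (10.7 - 8)/(2 - 8) × (10.7 - 11)/(2 - 11) × (10.7 - 14)/(2 - 14) = 0.007838
L_1(10.7) = (10.7 - 2)/(5 - 2) × (10.7 - 8)/(5 - 8) × (10.7 - 11)/(5 - 11) × (10.7 - 14)/(5 - 14) = -0.047850
L_2(10.7) = (10.7 - 2)/(8 - 2) × (10.7 - 5)/(8 - 5) × (10.7 - 11)/(8 - 11) × (10.7 - 14)/(8 - 14) = 0.151525
L_3(10.7) = (10.7 - 2)/(11 - 2) × (10.7 - 5)/(11 - 5) × (10.7 - 8)/(11 - 8) × (10.7 - 14)/(11 - 14) = 0.909150
L_4(10.7) = (10.7 - 2)/(14 - 2) × (10.7 - 5)/(14 - 5) × (10.7 - 8)/(14 - 8) × (10.7 - 11)/(14 - 11) = -0.020663

P(10.7) = (-2)×L_0(10.7) + (-3)×L_1(10.7) + (-4)×L_2(10.7) + 6×L_3(10.7) + (-12)×L_4(10.7)
P(10.7) = 5.224625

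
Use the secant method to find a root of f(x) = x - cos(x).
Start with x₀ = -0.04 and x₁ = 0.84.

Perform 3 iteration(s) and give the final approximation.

f(x) = x - cos(x)
x₀ = -0.04, x₁ = 0.84

Secant formula: x_{n+1} = x_n - f(x_n)(x_n - x_{n-1})/(f(x_n) - f(x_{n-1}))

Iteration 1:
  f(-0.040000) = -1.039200
  f(0.840000) = 0.172537
  x_2 = 0.840000 - 0.172537×(0.840000 - (-0.040000))/(0.172537 - (-1.039200))
       = 0.714698
Iteration 2:
  f(0.840000) = 0.172537
  f(0.714698) = -0.040593
  x_3 = 0.714698 - (-0.040593)×(0.714698 - 0.840000)/(-0.040593 - 0.172537)
       = 0.738563
Iteration 3:
  f(0.714698) = -0.040593
  f(0.738563) = -0.000873
  x_4 = 0.738563 - (-0.000873)×(0.738563 - 0.714698)/(-0.000873 - (-0.040593))
       = 0.739088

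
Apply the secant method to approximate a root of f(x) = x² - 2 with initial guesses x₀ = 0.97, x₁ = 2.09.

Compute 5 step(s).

f(x) = x² - 2
x₀ = 0.97, x₁ = 2.09

Secant formula: x_{n+1} = x_n - f(x_n)(x_n - x_{n-1})/(f(x_n) - f(x_{n-1}))

Iteration 1:
  f(0.970000) = -1.059100
  f(2.090000) = 2.368100
  x_2 = 2.090000 - 2.368100×(2.090000 - 0.970000)/(2.368100 - (-1.059100))
       = 1.316111
Iteration 2:
  f(2.090000) = 2.368100
  f(1.316111) = -0.267852
  x_3 = 1.316111 - (-0.267852)×(1.316111 - 2.090000)/(-0.267852 - 2.368100)
       = 1.394750
Iteration 3:
  f(1.316111) = -0.267852
  f(1.394750) = -0.054673
  x_4 = 1.394750 - (-0.054673)×(1.394750 - 1.316111)/(-0.054673 - (-0.267852))
       = 1.414918
Iteration 4:
  f(1.394750) = -0.054673
  f(1.414918) = 0.001993
  x_5 = 1.414918 - 0.001993×(1.414918 - 1.394750)/(0.001993 - (-0.054673))
       = 1.414209
Iteration 5:
  f(1.414918) = 0.001993
  f(1.414209) = -0.000014
  x_6 = 1.414209 - (-0.000014)×(1.414209 - 1.414918)/(-0.000014 - 0.001993)
       = 1.414214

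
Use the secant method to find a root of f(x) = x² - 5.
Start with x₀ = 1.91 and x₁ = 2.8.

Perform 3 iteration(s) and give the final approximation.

f(x) = x² - 5
x₀ = 1.91, x₁ = 2.8

Secant formula: x_{n+1} = x_n - f(x_n)(x_n - x_{n-1})/(f(x_n) - f(x_{n-1}))

Iteration 1:
  f(1.910000) = -1.351900
  f(2.800000) = 2.840000
  x_2 = 2.800000 - 2.840000×(2.800000 - 1.910000)/(2.840000 - (-1.351900))
       = 2.197028
Iteration 2:
  f(2.800000) = 2.840000
  f(2.197028) = -0.173070
  x_3 = 2.197028 - (-0.173070)×(2.197028 - 2.800000)/(-0.173070 - 2.840000)
       = 2.231662
Iteration 3:
  f(2.197028) = -0.173070
  f(2.231662) = -0.019684
  x_4 = 2.231662 - (-0.019684)×(2.231662 - 2.197028)/(-0.019684 - (-0.173070))
       = 2.236107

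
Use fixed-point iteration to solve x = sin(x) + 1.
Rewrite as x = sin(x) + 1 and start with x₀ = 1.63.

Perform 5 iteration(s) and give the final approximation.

Equation: x = sin(x) + 1
Fixed-point form: x = sin(x) + 1
x₀ = 1.63

x_1 = g(1.630000) = 1.998248
x_2 = g(1.998248) = 1.910025
x_3 = g(1.910025) = 1.943012
x_4 = g(1.943012) = 1.931524
x_5 = g(1.931524) = 1.935640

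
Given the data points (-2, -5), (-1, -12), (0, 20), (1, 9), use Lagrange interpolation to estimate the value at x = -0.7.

Lagrange interpolation formula:
P(x) = Σ yᵢ × Lᵢ(x)
where Lᵢ(x) = Π_{j≠i} (x - xⱼ)/(xᵢ - xⱼ)

L_0(-0.7) = (-0.7 - (-1))/(-2 - (-1)) × (-0.7 - 0)/(-2 - 0) × (-0.7 - 1)/(-2 - 1) = -0.059500
L_1(-0.7) = (-0.7 - (-2))/(-1 - (-2)) × (-0.7 - 0)/(-1 - 0) × (-0.7 - 1)/(-1 - 1) = 0.773500
L_2(-0.7) = (-0.7 - (-2))/(0 - (-2)) × (-0.7 - (-1))/(0 - (-1)) × (-0.7 - 1)/(0 - 1) = 0.331500
L_3(-0.7) = (-0.7 - (-2))/(1 - (-2)) × (-0.7 - (-1))/(1 - (-1)) × (-0.7 - 0)/(1 - 0) = -0.045500

P(-0.7) = (-5)×L_0(-0.7) + (-12)×L_1(-0.7) + 20×L_2(-0.7) + 9×L_3(-0.7)
P(-0.7) = -2.764000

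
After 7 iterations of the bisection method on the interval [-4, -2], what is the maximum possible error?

Bisection error bound: |error| ≤ (b-a)/2^n
|error| ≤ (-2 - (-4))/2^7 = 2/2^7
|error| ≤ 0.0156250000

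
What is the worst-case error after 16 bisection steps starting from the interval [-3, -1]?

Bisection error bound: |error| ≤ (b-a)/2^n
|error| ≤ (-1 - (-3))/2^16 = 2/2^16
|error| ≤ 0.0000305176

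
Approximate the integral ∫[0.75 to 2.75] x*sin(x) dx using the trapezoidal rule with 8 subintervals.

f(x) = x*sin(x)
a = 0.75, b = 2.75, n = 8
h = (b - a)/n = 0.250000

Trapezoidal rule: (h/2)[f(x₀) + 2f(x₁) + 2f(x₂) + ... + f(xₙ)]

x_0 = 0.7500, f(x_0) = 0.511229, coefficient = 1
x_1 = 1.0000, f(x_1) = 0.841471, coefficient = 2
x_2 = 1.2500, f(x_2) = 1.186231, coefficient = 2
x_3 = 1.5000, f(x_3) = 1.496242, coefficient = 2
x_4 = 1.7500, f(x_4) = 1.721975, coefficient = 2
x_5 = 2.0000, f(x_5) = 1.818595, coefficient = 2
x_6 = 2.2500, f(x_6) = 1.750665, coefficient = 2
x_7 = 2.5000, f(x_7) = 1.496180, coefficient = 2
x_8 = 2.7500, f(x_8) = 1.049568, coefficient = 1

I ≈ (0.250000/2) × 22.183516 = 2.772939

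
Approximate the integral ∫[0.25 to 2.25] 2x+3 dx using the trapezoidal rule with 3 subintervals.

f(x) = 2x+3
a = 0.25, b = 2.25, n = 3
h = (b - a)/n = 0.666667

Trapezoidal rule: (h/2)[f(x₀) + 2f(x₁) + 2f(x₂) + ... + f(xₙ)]

x_0 = 0.2500, f(x_0) = 3.500000, coefficient = 1
x_1 = 0.9167, f(x_1) = 4.833333, coefficient = 2
x_2 = 1.5833, f(x_2) = 6.166667, coefficient = 2
x_3 = 2.2500, f(x_3) = 7.500000, coefficient = 1

I ≈ (0.666667/2) × 33.000000 = 11.000000
Exact value: 11.000000
Error: 0.000000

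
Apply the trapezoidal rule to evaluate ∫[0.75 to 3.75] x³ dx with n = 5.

f(x) = x³
a = 0.75, b = 3.75, n = 5
h = (b - a)/n = 0.600000

Trapezoidal rule: (h/2)[f(x₀) + 2f(x₁) + 2f(x₂) + ... + f(xₙ)]

x_0 = 0.7500, f(x_0) = 0.421875, coefficient = 1
x_1 = 1.3500, f(x_1) = 2.460375, coefficient = 2
x_2 = 1.9500, f(x_2) = 7.414875, coefficient = 2
x_3 = 2.5500, f(x_3) = 16.581375, coefficient = 2
x_4 = 3.1500, f(x_4) = 31.255875, coefficient = 2
x_5 = 3.7500, f(x_5) = 52.734375, coefficient = 1

I ≈ (0.600000/2) × 168.581250 = 50.574375
Exact value: 49.359375
Error: 1.215000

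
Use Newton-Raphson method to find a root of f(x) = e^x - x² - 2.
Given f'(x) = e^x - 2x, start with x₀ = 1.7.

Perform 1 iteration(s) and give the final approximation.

f(x) = e^x - x² - 2
f'(x) = e^x - 2x
x₀ = 1.7

Newton-Raphson formula: x_{n+1} = x_n - f(x_n)/f'(x_n)

Iteration 1:
  f(1.700000) = 0.583947
  f'(1.700000) = 2.073947
  x_1 = 1.700000 - 0.583947/2.073947 = 1.418437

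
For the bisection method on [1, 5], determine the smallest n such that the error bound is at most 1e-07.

We need (b-a)/2^n ≤ 1e-07
(5 - 1)/2^n ≤ 1e-07
4/2^n ≤ 1e-07
2^n ≥ 40000000
n ≥ log₂(40000000) = 25.25
n ≥ 26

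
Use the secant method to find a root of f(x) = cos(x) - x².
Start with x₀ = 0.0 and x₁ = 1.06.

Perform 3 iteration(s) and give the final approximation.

f(x) = cos(x) - x²
x₀ = 0.0, x₁ = 1.06

Secant formula: x_{n+1} = x_n - f(x_n)(x_n - x_{n-1})/(f(x_n) - f(x_{n-1}))

Iteration 1:
  f(0.000000) = 1.000000
  f(1.060000) = -0.634728
  x_2 = 1.060000 - (-0.634728)×(1.060000 - 0.000000)/(-0.634728 - 1.000000)
       = 0.648426
Iteration 2:
  f(1.060000) = -0.634728
  f(0.648426) = 0.376579
  x_3 = 0.648426 - 0.376579×(0.648426 - 1.060000)/(0.376579 - (-0.634728))
       = 0.801683
Iteration 3:
  f(0.648426) = 0.376579
  f(0.801683) = 0.052802
  x_4 = 0.801683 - 0.052802×(0.801683 - 0.648426)/(0.052802 - 0.376579)
       = 0.826677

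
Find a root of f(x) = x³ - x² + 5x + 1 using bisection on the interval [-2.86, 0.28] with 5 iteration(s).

f(x) = x³ - x² + 5x + 1
Initial interval: [-2.86, 0.28]

Iteration 1:
  c_1 = (-2.860000 + 0.280000)/2 = -1.290000
  f(c_1) = f(-1.290000) = -9.260789
  f(a) × f(c) ≥ 0, new interval: [-1.290000, 0.280000]
Iteration 2:
  c_2 = (-1.290000 + 0.280000)/2 = -0.505000
  f(c_2) = f(-0.505000) = -1.908813
  f(a) × f(c) ≥ 0, new interval: [-0.505000, 0.280000]
Iteration 3:
  c_3 = (-0.505000 + 0.280000)/2 = -0.112500
  f(c_3) = f(-0.112500) = 0.423420
  f(a) × f(c) < 0, new interval: [-0.505000, -0.112500]
Iteration 4:
  c_4 = (-0.505000 + (-0.112500))/2 = -0.308750
  f(c_4) = f(-0.308750) = -0.668509
  f(a) × f(c) ≥ 0, new interval: [-0.308750, -0.112500]
Iteration 5:
  c_5 = (-0.308750 + (-0.112500))/2 = -0.210625
  f(c_5) = f(-0.210625) = -0.106832
  f(a) × f(c) ≥ 0, new interval: [-0.210625, -0.112500]

After 5 iteration(s), the approximation is c_5 = -0.210625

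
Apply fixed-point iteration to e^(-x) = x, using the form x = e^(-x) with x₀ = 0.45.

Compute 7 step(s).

Equation: e^(-x) = x
Fixed-point form: x = e^(-x)
x₀ = 0.45

x_1 = g(0.450000) = 0.637628
x_2 = g(0.637628) = 0.528545
x_3 = g(0.528545) = 0.589462
x_4 = g(0.589462) = 0.554625
x_5 = g(0.554625) = 0.574287
x_6 = g(0.574287) = 0.563106
x_7 = g(0.563106) = 0.569438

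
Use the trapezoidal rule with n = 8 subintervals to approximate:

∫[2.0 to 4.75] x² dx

f(x) = x²
a = 2.0, b = 4.75, n = 8
h = (b - a)/n = 0.343750

Trapezoidal rule: (h/2)[f(x₀) + 2f(x₁) + 2f(x₂) + ... + f(xₙ)]

x_0 = 2.0000, f(x_0) = 4.000000, coefficient = 1
x_1 = 2.3438, f(x_1) = 5.493164, coefficient = 2
x_2 = 2.6875, f(x_2) = 7.222656, coefficient = 2
x_3 = 3.0312, f(x_3) = 9.188477, coefficient = 2
x_4 = 3.3750, f(x_4) = 11.390625, coefficient = 2
x_5 = 3.7188, f(x_5) = 13.829102, coefficient = 2
x_6 = 4.0625, f(x_6) = 16.503906, coefficient = 2
x_7 = 4.4062, f(x_7) = 19.415039, coefficient = 2
x_8 = 4.7500, f(x_8) = 22.562500, coefficient = 1

I ≈ (0.343750/2) × 192.648438 = 33.111450
Exact value: 33.057292
Error: 0.054159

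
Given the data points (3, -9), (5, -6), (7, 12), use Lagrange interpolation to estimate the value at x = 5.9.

Lagrange interpolation formula:
P(x) = Σ yᵢ × Lᵢ(x)
where Lᵢ(x) = Π_{j≠i} (x - xⱼ)/(xᵢ - xⱼ)

L_0(5.9) = (5.9 - 5)/(3 - 5) × (5.9 - 7)/(3 - 7) = -0.123750
L_1(5.9) = (5.9 - 3)/(5 - 3) × (5.9 - 7)/(5 - 7) = 0.797500
L_2(5.9) = (5.9 - 3)/(7 - 3) × (5.9 - 5)/(7 - 5) = 0.326250

P(5.9) = (-9)×L_0(5.9) + (-6)×L_1(5.9) + 12×L_2(5.9)
P(5.9) = 0.243750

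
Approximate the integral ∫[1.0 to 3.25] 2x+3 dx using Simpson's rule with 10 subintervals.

f(x) = 2x+3
a = 1.0, b = 3.25, n = 10
h = (b - a)/n = 0.225000

Simpson's rule: (h/3)[f(x₀) + 4f(x₁) + 2f(x₂) + ... + f(xₙ)]

x_0 = 1.0000, f(x_0) = 5.000000, coefficient = 1
x_1 = 1.2250, f(x_1) = 5.450000, coefficient = 4
x_2 = 1.4500, f(x_2) = 5.900000, coefficient = 2
x_3 = 1.6750, f(x_3) = 6.350000, coefficient = 4
x_4 = 1.9000, f(x_4) = 6.800000, coefficient = 2
x_5 = 2.1250, f(x_5) = 7.250000, coefficient = 4
x_6 = 2.3500, f(x_6) = 7.700000, coefficient = 2
x_7 = 2.5750, f(x_7) = 8.150000, coefficient = 4
x_8 = 2.8000, f(x_8) = 8.600000, coefficient = 2
x_9 = 3.0250, f(x_9) = 9.050000, coefficient = 4
x_10 = 3.2500, f(x_10) = 9.500000, coefficient = 1

I ≈ (0.225000/3) × 217.500000 = 16.312500
Exact value: 16.312500
Error: 0.000000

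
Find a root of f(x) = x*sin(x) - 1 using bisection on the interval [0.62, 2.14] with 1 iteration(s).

f(x) = x*sin(x) - 1
Initial interval: [0.62, 2.14]

Iteration 1:
  c_1 = (0.620000 + 2.140000)/2 = 1.380000
  f(c_1) = f(1.380000) = 0.354958
  f(a) × f(c) < 0, new interval: [0.620000, 1.380000]

After 1 iteration(s), the approximation is c_1 = 1.380000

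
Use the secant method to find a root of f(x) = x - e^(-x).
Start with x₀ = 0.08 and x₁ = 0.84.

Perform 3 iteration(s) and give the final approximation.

f(x) = x - e^(-x)
x₀ = 0.08, x₁ = 0.84

Secant formula: x_{n+1} = x_n - f(x_n)(x_n - x_{n-1})/(f(x_n) - f(x_{n-1}))

Iteration 1:
  f(0.080000) = -0.843116
  f(0.840000) = 0.408289
  x_2 = 0.840000 - 0.408289×(0.840000 - 0.080000)/(0.408289 - (-0.843116))
       = 0.592039
Iteration 2:
  f(0.840000) = 0.408289
  f(0.592039) = 0.038841
  x_3 = 0.592039 - 0.038841×(0.592039 - 0.840000)/(0.038841 - 0.408289)
       = 0.565970
Iteration 3:
  f(0.592039) = 0.038841
  f(0.565970) = -0.001838
  x_4 = 0.565970 - (-0.001838)×(0.565970 - 0.592039)/(-0.001838 - 0.038841)
       = 0.567149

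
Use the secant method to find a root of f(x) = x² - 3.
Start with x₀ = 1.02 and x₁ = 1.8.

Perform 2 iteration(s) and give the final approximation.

f(x) = x² - 3
x₀ = 1.02, x₁ = 1.8

Secant formula: x_{n+1} = x_n - f(x_n)(x_n - x_{n-1})/(f(x_n) - f(x_{n-1}))

Iteration 1:
  f(1.020000) = -1.959600
  f(1.800000) = 0.240000
  x_2 = 1.800000 - 0.240000×(1.800000 - 1.020000)/(0.240000 - (-1.959600))
       = 1.714894
Iteration 2:
  f(1.800000) = 0.240000
  f(1.714894) = -0.059140
  x_3 = 1.714894 - (-0.059140)×(1.714894 - 1.800000)/(-0.059140 - 0.240000)
       = 1.731719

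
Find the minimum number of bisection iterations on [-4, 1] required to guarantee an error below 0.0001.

We need (b-a)/2^n ≤ 0.0001
(1 - (-4))/2^n ≤ 0.0001
5/2^n ≤ 0.0001
2^n ≥ 50000
n ≥ log₂(50000) = 15.61
n ≥ 16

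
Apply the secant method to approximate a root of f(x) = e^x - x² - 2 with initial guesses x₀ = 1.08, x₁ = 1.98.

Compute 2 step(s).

f(x) = e^x - x² - 2
x₀ = 1.08, x₁ = 1.98

Secant formula: x_{n+1} = x_n - f(x_n)(x_n - x_{n-1})/(f(x_n) - f(x_{n-1}))

Iteration 1:
  f(1.080000) = -0.221720
  f(1.980000) = 1.322343
  x_2 = 1.980000 - 1.322343×(1.980000 - 1.080000)/(1.322343 - (-0.221720))
       = 1.209236
Iteration 2:
  f(1.980000) = 1.322343
  f(1.209236) = -0.111328
  x_3 = 1.209236 - (-0.111328)×(1.209236 - 1.980000)/(-0.111328 - 1.322343)
       = 1.269088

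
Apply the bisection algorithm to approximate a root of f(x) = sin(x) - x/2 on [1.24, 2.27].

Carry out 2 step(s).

f(x) = sin(x) - x/2
Initial interval: [1.24, 2.27]

Iteration 1:
  c_1 = (1.240000 + 2.270000)/2 = 1.755000
  f(c_1) = f(1.755000) = 0.105582
  f(a) × f(c) ≥ 0, new interval: [1.755000, 2.270000]
Iteration 2:
  c_2 = (1.755000 + 2.270000)/2 = 2.012500
  f(c_2) = f(2.012500) = -0.102225
  f(a) × f(c) < 0, new interval: [1.755000, 2.012500]

After 2 iteration(s), the approximation is c_2 = 2.012500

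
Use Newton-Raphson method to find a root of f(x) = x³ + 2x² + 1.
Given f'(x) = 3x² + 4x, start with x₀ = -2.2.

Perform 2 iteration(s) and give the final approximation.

f(x) = x³ + 2x² + 1
f'(x) = 3x² + 4x
x₀ = -2.2

Newton-Raphson formula: x_{n+1} = x_n - f(x_n)/f'(x_n)

Iteration 1:
  f(-2.200000) = 0.032000
  f'(-2.200000) = 5.720000
  x_1 = -2.200000 - 0.032000/5.720000 = -2.205594
Iteration 2:
  f(-2.205594) = -0.000144
  f'(-2.205594) = 5.771562
  x_2 = -2.205594 - (-0.000144)/5.771562 = -2.205569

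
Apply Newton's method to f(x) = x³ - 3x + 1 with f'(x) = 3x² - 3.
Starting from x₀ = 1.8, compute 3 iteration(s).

f(x) = x³ - 3x + 1
f'(x) = 3x² - 3
x₀ = 1.8

Newton-Raphson formula: x_{n+1} = x_n - f(x_n)/f'(x_n)

Iteration 1:
  f(1.800000) = 1.432000
  f'(1.800000) = 6.720000
  x_1 = 1.800000 - 1.432000/6.720000 = 1.586905
Iteration 2:
  f(1.586905) = 0.235535
  f'(1.586905) = 4.554800
  x_2 = 1.586905 - 0.235535/4.554800 = 1.535193
Iteration 3:
  f(1.535193) = 0.012592
  f'(1.535193) = 4.070456
  x_3 = 1.535193 - 0.012592/4.070456 = 1.532100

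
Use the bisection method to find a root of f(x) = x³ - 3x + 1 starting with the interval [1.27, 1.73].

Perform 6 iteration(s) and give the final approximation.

f(x) = x³ - 3x + 1
Initial interval: [1.27, 1.73]

Iteration 1:
  c_1 = (1.270000 + 1.730000)/2 = 1.500000
  f(c_1) = f(1.500000) = -0.125000
  f(a) × f(c) ≥ 0, new interval: [1.500000, 1.730000]
Iteration 2:
  c_2 = (1.500000 + 1.730000)/2 = 1.615000
  f(c_2) = f(1.615000) = 0.367283
  f(a) × f(c) < 0, new interval: [1.500000, 1.615000]
Iteration 3:
  c_3 = (1.500000 + 1.615000)/2 = 1.557500
  f(c_3) = f(1.557500) = 0.105693
  f(a) × f(c) < 0, new interval: [1.500000, 1.557500]
Iteration 4:
  c_4 = (1.500000 + 1.557500)/2 = 1.528750
  f(c_4) = f(1.528750) = -0.013444
  f(a) × f(c) ≥ 0, new interval: [1.528750, 1.557500]
Iteration 5:
  c_5 = (1.528750 + 1.557500)/2 = 1.543125
  f(c_5) = f(1.543125) = 0.045168
  f(a) × f(c) < 0, new interval: [1.528750, 1.543125]
Iteration 6:
  c_6 = (1.528750 + 1.543125)/2 = 1.535938
  f(c_6) = f(1.535938) = 0.015624
  f(a) × f(c) < 0, new interval: [1.528750, 1.535938]

After 6 iteration(s), the approximation is c_6 = 1.535938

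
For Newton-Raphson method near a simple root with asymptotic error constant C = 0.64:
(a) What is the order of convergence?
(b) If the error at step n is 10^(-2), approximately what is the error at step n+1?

(a) Newton-Raphson has quadratic (order 2) convergence near simple roots.
    This means |e_{n+1}| ≈ C|e_n|².

(b) With |e_n| = 10^(-2) and C = 0.64:
    |e_{n+1}| ≈ 0.64 × (10^(-2))² = 0.64 × 10^(-4)

(a) 2 (quadratic); (b) |e_{n+1}| ≈ 6.400e-05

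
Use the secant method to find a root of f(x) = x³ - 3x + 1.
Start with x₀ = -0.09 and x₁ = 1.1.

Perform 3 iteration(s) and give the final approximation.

f(x) = x³ - 3x + 1
x₀ = -0.09, x₁ = 1.1

Secant formula: x_{n+1} = x_n - f(x_n)(x_n - x_{n-1})/(f(x_n) - f(x_{n-1}))

Iteration 1:
  f(-0.090000) = 1.269271
  f(1.100000) = -0.969000
  x_2 = 1.100000 - (-0.969000)×(1.100000 - (-0.090000))/(-0.969000 - 1.269271)
       = 0.584821
Iteration 2:
  f(1.100000) = -0.969000
  f(0.584821) = -0.554445
  x_3 = 0.584821 - (-0.554445)×(0.584821 - 1.100000)/(-0.554445 - (-0.969000))
       = -0.104204
Iteration 3:
  f(0.584821) = -0.554445
  f(-0.104204) = 1.311480
  x_4 = -0.104204 - 1.311480×(-0.104204 - 0.584821)/(1.311480 - (-0.554445))
       = 0.380083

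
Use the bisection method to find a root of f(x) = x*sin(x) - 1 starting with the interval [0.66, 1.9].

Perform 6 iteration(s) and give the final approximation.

f(x) = x*sin(x) - 1
Initial interval: [0.66, 1.9]

Iteration 1:
  c_1 = (0.660000 + 1.900000)/2 = 1.280000
  f(c_1) = f(1.280000) = 0.226260
  f(a) × f(c) < 0, new interval: [0.660000, 1.280000]
Iteration 2:
  c_2 = (0.660000 + 1.280000)/2 = 0.970000
  f(c_2) = f(0.970000) = -0.199861
  f(a) × f(c) ≥ 0, new interval: [0.970000, 1.280000]
Iteration 3:
  c_3 = (0.970000 + 1.280000)/2 = 1.125000
  f(c_3) = f(1.125000) = 0.015051
  f(a) × f(c) < 0, new interval: [0.970000, 1.125000]
Iteration 4:
  c_4 = (0.970000 + 1.125000)/2 = 1.047500
  f(c_4) = f(1.047500) = -0.092680
  f(a) × f(c) ≥ 0, new interval: [1.047500, 1.125000]
Iteration 5:
  c_5 = (1.047500 + 1.125000)/2 = 1.086250
  f(c_5) = f(1.086250) = -0.038792
  f(a) × f(c) ≥ 0, new interval: [1.086250, 1.125000]
Iteration 6:
  c_6 = (1.086250 + 1.125000)/2 = 1.105625
  f(c_6) = f(1.105625) = -0.011853
  f(a) × f(c) ≥ 0, new interval: [1.105625, 1.125000]

After 6 iteration(s), the approximation is c_6 = 1.105625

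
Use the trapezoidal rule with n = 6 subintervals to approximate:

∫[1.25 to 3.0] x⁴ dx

f(x) = x⁴
a = 1.25, b = 3.0, n = 6
h = (b - a)/n = 0.291667

Trapezoidal rule: (h/2)[f(x₀) + 2f(x₁) + 2f(x₂) + ... + f(xₙ)]

x_0 = 1.2500, f(x_0) = 2.441406, coefficient = 1
x_1 = 1.5417, f(x_1) = 5.648875, coefficient = 2
x_2 = 1.8333, f(x_2) = 11.297068, coefficient = 2
x_3 = 2.1250, f(x_3) = 20.390869, coefficient = 2
x_4 = 2.4167, f(x_4) = 34.108845, coefficient = 2
x_5 = 2.7083, f(x_5) = 53.803244, coefficient = 2
x_6 = 3.0000, f(x_6) = 81.000000, coefficient = 1

I ≈ (0.291667/2) × 333.939206 = 48.699468
Exact value: 47.989648
Error: 0.709819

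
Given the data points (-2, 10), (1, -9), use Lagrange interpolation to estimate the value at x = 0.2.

Lagrange interpolation formula:
P(x) = Σ yᵢ × Lᵢ(x)
where Lᵢ(x) = Π_{j≠i} (x - xⱼ)/(xᵢ - xⱼ)

L_0(0.2) = (0.2 - 1)/(-2 - 1) = 0.266667
L_1(0.2) = (0.2 - (-2))/(1 - (-2)) = 0.733333

P(0.2) = 10×L_0(0.2) + (-9)×L_1(0.2)
P(0.2) = -3.933333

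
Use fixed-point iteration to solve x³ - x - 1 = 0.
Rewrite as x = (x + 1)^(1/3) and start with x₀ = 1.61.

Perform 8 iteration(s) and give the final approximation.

Equation: x³ - x - 1 = 0
Fixed-point form: x = (x + 1)^(1/3)
x₀ = 1.61

x_1 = g(1.610000) = 1.376830
x_2 = g(1.376830) = 1.334543
x_3 = g(1.334543) = 1.326582
x_4 = g(1.326582) = 1.325072
x_5 = g(1.325072) = 1.324785
x_6 = g(1.324785) = 1.324731
x_7 = g(1.324731) = 1.324720
x_8 = g(1.324720) = 1.324718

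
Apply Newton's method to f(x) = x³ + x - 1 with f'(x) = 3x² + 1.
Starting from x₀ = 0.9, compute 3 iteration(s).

f(x) = x³ + x - 1
f'(x) = 3x² + 1
x₀ = 0.9

Newton-Raphson formula: x_{n+1} = x_n - f(x_n)/f'(x_n)

Iteration 1:
  f(0.900000) = 0.629000
  f'(0.900000) = 3.430000
  x_1 = 0.900000 - 0.629000/3.430000 = 0.716618
Iteration 2:
  f(0.716618) = 0.084631
  f'(0.716618) = 2.540624
  x_2 = 0.716618 - 0.084631/2.540624 = 0.683307
Iteration 3:
  f(0.683307) = 0.002349
  f'(0.683307) = 2.400725
  x_3 = 0.683307 - 0.002349/2.400725 = 0.682329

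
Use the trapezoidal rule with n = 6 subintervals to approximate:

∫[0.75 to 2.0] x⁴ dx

f(x) = x⁴
a = 0.75, b = 2.0, n = 6
h = (b - a)/n = 0.208333

Trapezoidal rule: (h/2)[f(x₀) + 2f(x₁) + 2f(x₂) + ... + f(xₙ)]

x_0 = 0.7500, f(x_0) = 0.316406, coefficient = 1
x_1 = 0.9583, f(x_1) = 0.843464, coefficient = 2
x_2 = 1.1667, f(x_2) = 1.852623, coefficient = 2
x_3 = 1.3750, f(x_3) = 3.574463, coefficient = 2
x_4 = 1.5833, f(x_4) = 6.284770, coefficient = 2
x_5 = 1.7917, f(x_5) = 10.304546, coefficient = 2
x_6 = 2.0000, f(x_6) = 16.000000, coefficient = 1

I ≈ (0.208333/2) × 62.036139 = 6.462098
Exact value: 6.352539
Error: 0.109559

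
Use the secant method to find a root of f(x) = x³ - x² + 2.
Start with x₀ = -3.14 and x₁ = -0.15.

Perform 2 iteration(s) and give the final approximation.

f(x) = x³ - x² + 2
x₀ = -3.14, x₁ = -0.15

Secant formula: x_{n+1} = x_n - f(x_n)(x_n - x_{n-1})/(f(x_n) - f(x_{n-1}))

Iteration 1:
  f(-3.140000) = -38.818744
  f(-0.150000) = 1.974125
  x_2 = -0.150000 - 1.974125×(-0.150000 - (-3.140000))/(1.974125 - (-38.818744))
       = -0.294698
Iteration 2:
  f(-0.150000) = 1.974125
  f(-0.294698) = 1.887560
  x_3 = -0.294698 - 1.887560×(-0.294698 - (-0.150000))/(1.887560 - 1.974125)
       = -3.449838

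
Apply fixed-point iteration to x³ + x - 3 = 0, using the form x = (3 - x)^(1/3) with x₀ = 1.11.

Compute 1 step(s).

Equation: x³ + x - 3 = 0
Fixed-point form: x = (3 - x)^(1/3)
x₀ = 1.11

x_1 = g(1.110000) = 1.236386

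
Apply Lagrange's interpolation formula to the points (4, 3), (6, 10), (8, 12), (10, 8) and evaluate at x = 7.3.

Lagrange interpolation formula:
P(x) = Σ yᵢ × Lᵢ(x)
where Lᵢ(x) = Π_{j≠i} (x - xⱼ)/(xᵢ - xⱼ)

L_0(7.3) = (7.3 - 6)/(4 - 6) × (7.3 - 8)/(4 - 8) × (7.3 - 10)/(4 - 10) = -0.051188
L_1(7.3) = (7.3 - 4)/(6 - 4) × (7.3 - 8)/(6 - 8) × (7.3 - 10)/(6 - 10) = 0.389813
L_2(7.3) = (7.3 - 4)/(8 - 4) × (7.3 - 6)/(8 - 6) × (7.3 - 10)/(8 - 10) = 0.723937
L_3(7.3) = (7.3 - 4)/(10 - 4) × (7.3 - 6)/(10 - 6) × (7.3 - 8)/(10 - 8) = -0.062563

P(7.3) = 3×L_0(7.3) + 10×L_1(7.3) + 12×L_2(7.3) + 8×L_3(7.3)
P(7.3) = 11.931312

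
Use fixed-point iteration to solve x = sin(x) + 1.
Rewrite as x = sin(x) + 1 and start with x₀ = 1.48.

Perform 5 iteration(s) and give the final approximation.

Equation: x = sin(x) + 1
Fixed-point form: x = sin(x) + 1
x₀ = 1.48

x_1 = g(1.480000) = 1.995881
x_2 = g(1.995881) = 1.911004
x_3 = g(1.911004) = 1.942685
x_4 = g(1.942685) = 1.931643
x_5 = g(1.931643) = 1.935598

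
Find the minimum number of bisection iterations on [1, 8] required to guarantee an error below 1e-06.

We need (b-a)/2^n ≤ 1e-06
(8 - 1)/2^n ≤ 1e-06
7/2^n ≤ 1e-06
2^n ≥ 7000000
n ≥ log₂(7000000) = 22.74
n ≥ 23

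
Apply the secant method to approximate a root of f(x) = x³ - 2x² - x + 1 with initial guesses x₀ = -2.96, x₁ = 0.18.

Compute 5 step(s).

f(x) = x³ - 2x² - x + 1
x₀ = -2.96, x₁ = 0.18

Secant formula: x_{n+1} = x_n - f(x_n)(x_n - x_{n-1})/(f(x_n) - f(x_{n-1}))

Iteration 1:
  f(-2.960000) = -39.497536
  f(0.180000) = 0.761032
  x_2 = 0.180000 - 0.761032×(0.180000 - (-2.960000))/(0.761032 - (-39.497536))
       = 0.120643
Iteration 2:
  f(0.180000) = 0.761032
  f(0.120643) = 0.852004
  x_3 = 0.120643 - 0.852004×(0.120643 - 0.180000)/(0.852004 - 0.761032)
       = 0.676558
Iteration 3:
  f(0.120643) = 0.852004
  f(0.676558) = -0.282338
  x_4 = 0.676558 - (-0.282338)×(0.676558 - 0.120643)/(-0.282338 - 0.852004)
       = 0.538191
Iteration 4:
  f(0.676558) = -0.282338
  f(0.538191) = 0.038398
  x_5 = 0.538191 - 0.038398×(0.538191 - 0.676558)/(0.038398 - (-0.282338))
       = 0.554756
Iteration 5:
  f(0.538191) = 0.038398
  f(0.554756) = 0.000465
  x_6 = 0.554756 - 0.000465×(0.554756 - 0.538191)/(0.000465 - 0.038398)
       = 0.554959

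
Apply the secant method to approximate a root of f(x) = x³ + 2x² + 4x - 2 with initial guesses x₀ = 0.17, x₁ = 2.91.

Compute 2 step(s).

f(x) = x³ + 2x² + 4x - 2
x₀ = 0.17, x₁ = 2.91

Secant formula: x_{n+1} = x_n - f(x_n)(x_n - x_{n-1})/(f(x_n) - f(x_{n-1}))

Iteration 1:
  f(0.170000) = -1.257287
  f(2.910000) = 51.218371
  x_2 = 2.910000 - 51.218371×(2.910000 - 0.170000)/(51.218371 - (-1.257287))
       = 0.235649
Iteration 2:
  f(2.910000) = 51.218371
  f(0.235649) = -0.933258
  x_3 = 0.235649 - (-0.933258)×(0.235649 - 2.910000)/(-0.933258 - 51.218371)
       = 0.283507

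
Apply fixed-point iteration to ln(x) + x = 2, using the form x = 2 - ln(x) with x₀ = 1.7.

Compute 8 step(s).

Equation: ln(x) + x = 2
Fixed-point form: x = 2 - ln(x)
x₀ = 1.7

x_1 = g(1.700000) = 1.469372
x_2 = g(1.469372) = 1.615165
x_3 = g(1.615165) = 1.520563
x_4 = g(1.520563) = 1.580919
x_5 = g(1.580919) = 1.541993
x_6 = g(1.541993) = 1.566924
x_7 = g(1.566924) = 1.550886
x_8 = g(1.550886) = 1.561174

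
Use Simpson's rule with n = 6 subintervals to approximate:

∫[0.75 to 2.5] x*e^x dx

f(x) = x*e^x
a = 0.75, b = 2.5, n = 6
h = (b - a)/n = 0.291667

Simpson's rule: (h/3)[f(x₀) + 4f(x₁) + 2f(x₂) + ... + f(xₙ)]

x_0 = 0.7500, f(x_0) = 1.587750, coefficient = 1
x_1 = 1.0417, f(x_1) = 2.952017, coefficient = 4
x_2 = 1.3333, f(x_2) = 5.058224, coefficient = 2
x_3 = 1.6250, f(x_3) = 8.252431, coefficient = 4
x_4 = 1.9167, f(x_4) = 13.029998, coefficient = 2
x_5 = 2.2083, f(x_5) = 20.097017, coefficient = 4
x_6 = 2.5000, f(x_6) = 30.456235, coefficient = 1

I ≈ (0.291667/3) × 193.426290 = 18.805334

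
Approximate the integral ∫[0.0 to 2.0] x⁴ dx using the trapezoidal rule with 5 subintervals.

f(x) = x⁴
a = 0.0, b = 2.0, n = 5
h = (b - a)/n = 0.400000

Trapezoidal rule: (h/2)[f(x₀) + 2f(x₁) + 2f(x₂) + ... + f(xₙ)]

x_0 = 0.0000, f(x_0) = 0.000000, coefficient = 1
x_1 = 0.4000, f(x_1) = 0.025600, coefficient = 2
x_2 = 0.8000, f(x_2) = 0.409600, coefficient = 2
x_3 = 1.2000, f(x_3) = 2.073600, coefficient = 2
x_4 = 1.6000, f(x_4) = 6.553600, coefficient = 2
x_5 = 2.0000, f(x_5) = 16.000000, coefficient = 1

I ≈ (0.400000/2) × 34.124800 = 6.824960
Exact value: 6.400000
Error: 0.424960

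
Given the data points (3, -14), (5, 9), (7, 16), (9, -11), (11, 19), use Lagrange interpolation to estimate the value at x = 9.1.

Lagrange interpolation formula:
P(x) = Σ yᵢ × Lᵢ(x)
where Lᵢ(x) = Π_{j≠i} (x - xⱼ)/(xᵢ - xⱼ)

L_0(9.1) = (9.1 - 5)/(3 - 5) × (9.1 - 7)/(3 - 7) × (9.1 - 9)/(3 - 9) × (9.1 - 11)/(3 - 11) = -0.004260
L_1(9.1) = (9.1 - 3)/(5 - 3) × (9.1 - 7)/(5 - 7) × (9.1 - 9)/(5 - 9) × (9.1 - 11)/(5 - 11) = 0.025353
L_2(9.1) = (9.1 - 3)/(7 - 3) × (9.1 - 5)/(7 - 5) × (9.1 - 9)/(7 - 9) × (9.1 - 11)/(7 - 11) = -0.074248
L_3(9.1) = (9.1 - 3)/(9 - 3) × (9.1 - 5)/(9 - 5) × (9.1 - 7)/(9 - 7) × (9.1 - 11)/(9 - 11) = 1.039478
L_4(9.1) = (9.1 - 3)/(11 - 3) × (9.1 - 5)/(11 - 5) × (9.1 - 7)/(11 - 7) × (9.1 - 9)/(11 - 9) = 0.013677

P(9.1) = (-14)×L_0(9.1) + 9×L_1(9.1) + 16×L_2(9.1) + (-11)×L_3(9.1) + 19×L_4(9.1)
P(9.1) = -12.074545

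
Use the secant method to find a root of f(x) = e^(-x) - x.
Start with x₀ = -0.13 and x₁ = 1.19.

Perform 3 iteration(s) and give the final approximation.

f(x) = e^(-x) - x
x₀ = -0.13, x₁ = 1.19

Secant formula: x_{n+1} = x_n - f(x_n)(x_n - x_{n-1})/(f(x_n) - f(x_{n-1}))

Iteration 1:
  f(-0.130000) = 1.268828
  f(1.190000) = -0.885779
  x_2 = 1.190000 - (-0.885779)×(1.190000 - (-0.130000))/(-0.885779 - 1.268828)
       = 0.647336
Iteration 2:
  f(1.190000) = -0.885779
  f(0.647336) = -0.123897
  x_3 = 0.647336 - (-0.123897)×(0.647336 - 1.190000)/(-0.123897 - (-0.885779))
       = 0.559088
Iteration 3:
  f(0.647336) = -0.123897
  f(0.559088) = 0.012643
  x_4 = 0.559088 - 0.012643×(0.559088 - 0.647336)/(0.012643 - (-0.123897))
       = 0.567259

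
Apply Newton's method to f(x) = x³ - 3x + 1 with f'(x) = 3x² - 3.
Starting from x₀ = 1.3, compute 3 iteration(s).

f(x) = x³ - 3x + 1
f'(x) = 3x² - 3
x₀ = 1.3

Newton-Raphson formula: x_{n+1} = x_n - f(x_n)/f'(x_n)

Iteration 1:
  f(1.300000) = -0.703000
  f'(1.300000) = 2.070000
  x_1 = 1.300000 - (-0.703000)/2.070000 = 1.639614
Iteration 2:
  f(1.639614) = 0.488986
  f'(1.639614) = 5.064998
  x_2 = 1.639614 - 0.488986/5.064998 = 1.543071
Iteration 3:
  f(1.543071) = 0.044946
  f'(1.543071) = 4.143208
  x_3 = 1.543071 - 0.044946/4.143208 = 1.532223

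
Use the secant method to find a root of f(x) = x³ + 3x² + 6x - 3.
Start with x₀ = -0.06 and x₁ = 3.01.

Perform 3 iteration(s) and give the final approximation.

f(x) = x³ + 3x² + 6x - 3
x₀ = -0.06, x₁ = 3.01

Secant formula: x_{n+1} = x_n - f(x_n)(x_n - x_{n-1})/(f(x_n) - f(x_{n-1}))

Iteration 1:
  f(-0.060000) = -3.349416
  f(3.010000) = 69.511201
  x_2 = 3.010000 - 69.511201×(3.010000 - (-0.060000))/(69.511201 - (-3.349416))
       = 0.081128
Iteration 2:
  f(3.010000) = 69.511201
  f(0.081128) = -2.492950
  x_3 = 0.081128 - (-2.492950)×(0.081128 - 3.010000)/(-2.492950 - 69.511201)
       = 0.182533
Iteration 3:
  f(0.081128) = -2.492950
  f(0.182533) = -1.798767
  x_4 = 0.182533 - (-1.798767)×(0.182533 - 0.081128)/(-1.798767 - (-2.492950))
       = 0.445292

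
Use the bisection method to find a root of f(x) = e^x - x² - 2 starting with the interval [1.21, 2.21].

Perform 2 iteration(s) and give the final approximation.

f(x) = e^x - x² - 2
Initial interval: [1.21, 2.21]

Iteration 1:
  c_1 = (1.210000 + 2.210000)/2 = 1.710000
  f(c_1) = f(1.710000) = 0.604861
  f(a) × f(c) < 0, new interval: [1.210000, 1.710000]
Iteration 2:
  c_2 = (1.210000 + 1.710000)/2 = 1.460000
  f(c_2) = f(1.460000) = 0.174360
  f(a) × f(c) < 0, new interval: [1.210000, 1.460000]

After 2 iteration(s), the approximation is c_2 = 1.460000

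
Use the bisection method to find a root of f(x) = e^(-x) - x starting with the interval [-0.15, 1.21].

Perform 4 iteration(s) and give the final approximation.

f(x) = e^(-x) - x
Initial interval: [-0.15, 1.21]

Iteration 1:
  c_1 = (-0.150000 + 1.210000)/2 = 0.530000
  f(c_1) = f(0.530000) = 0.058605
  f(a) × f(c) ≥ 0, new interval: [0.530000, 1.210000]
Iteration 2:
  c_2 = (0.530000 + 1.210000)/2 = 0.870000
  f(c_2) = f(0.870000) = -0.451048
  f(a) × f(c) < 0, new interval: [0.530000, 0.870000]
Iteration 3:
  c_3 = (0.530000 + 0.870000)/2 = 0.700000
  f(c_3) = f(0.700000) = -0.203415
  f(a) × f(c) < 0, new interval: [0.530000, 0.700000]
Iteration 4:
  c_4 = (0.530000 + 0.700000)/2 = 0.615000
  f(c_4) = f(0.615000) = -0.074359
  f(a) × f(c) < 0, new interval: [0.530000, 0.615000]

After 4 iteration(s), the approximation is c_4 = 0.615000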